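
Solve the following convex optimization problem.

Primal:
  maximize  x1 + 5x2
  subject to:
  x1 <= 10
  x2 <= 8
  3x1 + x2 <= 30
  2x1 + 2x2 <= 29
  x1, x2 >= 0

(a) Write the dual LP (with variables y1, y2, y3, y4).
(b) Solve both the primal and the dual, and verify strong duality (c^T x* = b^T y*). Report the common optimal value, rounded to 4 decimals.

The standard primal-dual pair for 'max c^T x s.t. A x <= b, x >= 0' is:
  Dual:  min b^T y  s.t.  A^T y >= c,  y >= 0.

So the dual LP is:
  minimize  10y1 + 8y2 + 30y3 + 29y4
  subject to:
    y1 + 3y3 + 2y4 >= 1
    y2 + y3 + 2y4 >= 5
    y1, y2, y3, y4 >= 0

Solving the primal: x* = (6.5, 8).
  primal value c^T x* = 46.5.
Solving the dual: y* = (0, 4, 0, 0.5).
  dual value b^T y* = 46.5.
Strong duality: c^T x* = b^T y*. Confirmed.

46.5


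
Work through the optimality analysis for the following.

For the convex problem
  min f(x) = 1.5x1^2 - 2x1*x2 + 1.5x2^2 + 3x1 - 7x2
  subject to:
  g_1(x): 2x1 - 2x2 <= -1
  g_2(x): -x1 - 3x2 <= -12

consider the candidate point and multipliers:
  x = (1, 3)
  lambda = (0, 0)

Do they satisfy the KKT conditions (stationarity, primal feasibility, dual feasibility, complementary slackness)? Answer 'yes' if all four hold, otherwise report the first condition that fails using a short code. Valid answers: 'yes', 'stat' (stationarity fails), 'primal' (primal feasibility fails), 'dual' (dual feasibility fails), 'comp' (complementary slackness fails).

Gradient of f: grad f(x) = Q x + c = (0, 0)
Constraint values g_i(x) = a_i^T x - b_i:
  g_1((1, 3)) = -3
  g_2((1, 3)) = 2
Stationarity residual: grad f(x) + sum_i lambda_i a_i = (0, 0)
  -> stationarity OK
Primal feasibility (all g_i <= 0): FAILS
Dual feasibility (all lambda_i >= 0): OK
Complementary slackness (lambda_i * g_i(x) = 0 for all i): OK

Verdict: the first failing condition is primal_feasibility -> primal.

primal


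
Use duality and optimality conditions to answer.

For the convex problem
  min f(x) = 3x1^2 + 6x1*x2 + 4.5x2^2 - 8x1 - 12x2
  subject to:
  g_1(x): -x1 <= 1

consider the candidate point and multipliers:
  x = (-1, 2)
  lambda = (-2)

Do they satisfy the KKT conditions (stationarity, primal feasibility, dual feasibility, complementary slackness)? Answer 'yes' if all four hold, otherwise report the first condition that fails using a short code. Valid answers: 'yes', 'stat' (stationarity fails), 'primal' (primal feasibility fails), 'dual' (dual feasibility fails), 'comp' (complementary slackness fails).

Gradient of f: grad f(x) = Q x + c = (-2, 0)
Constraint values g_i(x) = a_i^T x - b_i:
  g_1((-1, 2)) = 0
Stationarity residual: grad f(x) + sum_i lambda_i a_i = (0, 0)
  -> stationarity OK
Primal feasibility (all g_i <= 0): OK
Dual feasibility (all lambda_i >= 0): FAILS
Complementary slackness (lambda_i * g_i(x) = 0 for all i): OK

Verdict: the first failing condition is dual_feasibility -> dual.

dual


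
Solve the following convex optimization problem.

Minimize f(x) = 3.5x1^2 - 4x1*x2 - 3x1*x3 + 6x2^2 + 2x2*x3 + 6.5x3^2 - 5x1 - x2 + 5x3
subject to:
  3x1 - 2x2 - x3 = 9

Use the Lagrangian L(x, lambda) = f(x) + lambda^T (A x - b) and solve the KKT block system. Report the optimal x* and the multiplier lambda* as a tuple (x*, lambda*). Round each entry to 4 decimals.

Form the Lagrangian:
  L(x, lambda) = (1/2) x^T Q x + c^T x + lambda^T (A x - b)
Stationarity (grad_x L = 0): Q x + c + A^T lambda = 0.
Primal feasibility: A x = b.

This gives the KKT block system:
  [ Q   A^T ] [ x     ]   [-c ]
  [ A    0  ] [ lambda ] = [ b ]

Solving the linear system:
  x*      = (3.1216, 0.2413, -0.1178)
  lambda* = (-5.4131)
  f(x*)   = 16.14

x* = (3.1216, 0.2413, -0.1178), lambda* = (-5.4131)


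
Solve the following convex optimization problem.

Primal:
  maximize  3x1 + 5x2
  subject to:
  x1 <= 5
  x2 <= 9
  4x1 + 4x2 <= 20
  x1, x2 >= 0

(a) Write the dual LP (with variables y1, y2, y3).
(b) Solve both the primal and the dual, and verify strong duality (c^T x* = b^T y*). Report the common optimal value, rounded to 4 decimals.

The standard primal-dual pair for 'max c^T x s.t. A x <= b, x >= 0' is:
  Dual:  min b^T y  s.t.  A^T y >= c,  y >= 0.

So the dual LP is:
  minimize  5y1 + 9y2 + 20y3
  subject to:
    y1 + 4y3 >= 3
    y2 + 4y3 >= 5
    y1, y2, y3 >= 0

Solving the primal: x* = (0, 5).
  primal value c^T x* = 25.
Solving the dual: y* = (0, 0, 1.25).
  dual value b^T y* = 25.
Strong duality: c^T x* = b^T y*. Confirmed.

25


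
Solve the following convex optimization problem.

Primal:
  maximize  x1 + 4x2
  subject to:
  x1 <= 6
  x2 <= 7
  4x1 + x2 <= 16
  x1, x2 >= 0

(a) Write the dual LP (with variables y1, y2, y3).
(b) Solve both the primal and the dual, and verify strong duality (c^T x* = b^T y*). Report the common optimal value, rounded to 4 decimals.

The standard primal-dual pair for 'max c^T x s.t. A x <= b, x >= 0' is:
  Dual:  min b^T y  s.t.  A^T y >= c,  y >= 0.

So the dual LP is:
  minimize  6y1 + 7y2 + 16y3
  subject to:
    y1 + 4y3 >= 1
    y2 + y3 >= 4
    y1, y2, y3 >= 0

Solving the primal: x* = (2.25, 7).
  primal value c^T x* = 30.25.
Solving the dual: y* = (0, 3.75, 0.25).
  dual value b^T y* = 30.25.
Strong duality: c^T x* = b^T y*. Confirmed.

30.25


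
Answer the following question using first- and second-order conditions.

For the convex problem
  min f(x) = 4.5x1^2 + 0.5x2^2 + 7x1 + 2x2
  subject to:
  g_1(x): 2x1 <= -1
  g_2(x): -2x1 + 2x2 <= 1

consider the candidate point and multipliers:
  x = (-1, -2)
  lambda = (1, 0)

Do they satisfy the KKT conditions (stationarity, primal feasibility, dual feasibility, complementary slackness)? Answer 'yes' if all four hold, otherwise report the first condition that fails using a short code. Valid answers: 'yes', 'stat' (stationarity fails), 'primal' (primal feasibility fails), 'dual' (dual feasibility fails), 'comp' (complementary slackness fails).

Gradient of f: grad f(x) = Q x + c = (-2, 0)
Constraint values g_i(x) = a_i^T x - b_i:
  g_1((-1, -2)) = -1
  g_2((-1, -2)) = -3
Stationarity residual: grad f(x) + sum_i lambda_i a_i = (0, 0)
  -> stationarity OK
Primal feasibility (all g_i <= 0): OK
Dual feasibility (all lambda_i >= 0): OK
Complementary slackness (lambda_i * g_i(x) = 0 for all i): FAILS

Verdict: the first failing condition is complementary_slackness -> comp.

comp


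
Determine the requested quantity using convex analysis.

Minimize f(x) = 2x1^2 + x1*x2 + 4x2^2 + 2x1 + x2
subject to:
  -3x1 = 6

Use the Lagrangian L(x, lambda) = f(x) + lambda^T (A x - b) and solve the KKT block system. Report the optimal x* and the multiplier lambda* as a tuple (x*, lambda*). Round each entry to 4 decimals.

Form the Lagrangian:
  L(x, lambda) = (1/2) x^T Q x + c^T x + lambda^T (A x - b)
Stationarity (grad_x L = 0): Q x + c + A^T lambda = 0.
Primal feasibility: A x = b.

This gives the KKT block system:
  [ Q   A^T ] [ x     ]   [-c ]
  [ A    0  ] [ lambda ] = [ b ]

Solving the linear system:
  x*      = (-2, 0.125)
  lambda* = (-1.9583)
  f(x*)   = 3.9375

x* = (-2, 0.125), lambda* = (-1.9583)


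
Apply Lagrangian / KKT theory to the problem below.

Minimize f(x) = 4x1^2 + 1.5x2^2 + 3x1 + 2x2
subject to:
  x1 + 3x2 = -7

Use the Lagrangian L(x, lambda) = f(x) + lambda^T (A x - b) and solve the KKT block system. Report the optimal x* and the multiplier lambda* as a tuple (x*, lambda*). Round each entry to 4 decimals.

Form the Lagrangian:
  L(x, lambda) = (1/2) x^T Q x + c^T x + lambda^T (A x - b)
Stationarity (grad_x L = 0): Q x + c + A^T lambda = 0.
Primal feasibility: A x = b.

This gives the KKT block system:
  [ Q   A^T ] [ x     ]   [-c ]
  [ A    0  ] [ lambda ] = [ b ]

Solving the linear system:
  x*      = (-0.56, -2.1467)
  lambda* = (1.48)
  f(x*)   = 2.1933

x* = (-0.56, -2.1467), lambda* = (1.48)


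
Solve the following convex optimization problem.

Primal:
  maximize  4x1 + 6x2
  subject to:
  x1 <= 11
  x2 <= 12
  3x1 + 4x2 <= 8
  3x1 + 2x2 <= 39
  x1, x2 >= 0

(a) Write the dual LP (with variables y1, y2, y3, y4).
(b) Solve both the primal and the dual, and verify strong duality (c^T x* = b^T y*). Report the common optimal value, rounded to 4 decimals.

The standard primal-dual pair for 'max c^T x s.t. A x <= b, x >= 0' is:
  Dual:  min b^T y  s.t.  A^T y >= c,  y >= 0.

So the dual LP is:
  minimize  11y1 + 12y2 + 8y3 + 39y4
  subject to:
    y1 + 3y3 + 3y4 >= 4
    y2 + 4y3 + 2y4 >= 6
    y1, y2, y3, y4 >= 0

Solving the primal: x* = (0, 2).
  primal value c^T x* = 12.
Solving the dual: y* = (0, 0, 1.5, 0).
  dual value b^T y* = 12.
Strong duality: c^T x* = b^T y*. Confirmed.

12


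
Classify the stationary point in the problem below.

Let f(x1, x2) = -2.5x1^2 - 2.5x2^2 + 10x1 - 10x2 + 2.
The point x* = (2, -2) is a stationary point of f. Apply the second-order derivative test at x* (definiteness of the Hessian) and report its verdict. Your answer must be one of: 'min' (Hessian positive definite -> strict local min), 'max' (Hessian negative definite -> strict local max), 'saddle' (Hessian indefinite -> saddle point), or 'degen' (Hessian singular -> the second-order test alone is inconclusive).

Compute the Hessian H = grad^2 f:
  H = [[-5, 0], [0, -5]]
Verify stationarity: grad f(x*) = H x* + g = (0, 0).
Eigenvalues of H: -5, -5.
Both eigenvalues < 0, so H is negative definite -> x* is a strict local max.

max


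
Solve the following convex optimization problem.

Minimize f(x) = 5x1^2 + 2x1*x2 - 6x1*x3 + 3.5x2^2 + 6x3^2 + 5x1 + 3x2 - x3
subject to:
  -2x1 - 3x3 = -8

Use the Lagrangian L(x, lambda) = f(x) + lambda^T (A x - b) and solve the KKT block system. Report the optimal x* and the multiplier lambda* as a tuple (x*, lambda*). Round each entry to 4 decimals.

Form the Lagrangian:
  L(x, lambda) = (1/2) x^T Q x + c^T x + lambda^T (A x - b)
Stationarity (grad_x L = 0): Q x + c + A^T lambda = 0.
Primal feasibility: A x = b.

This gives the KKT block system:
  [ Q   A^T ] [ x     ]   [-c ]
  [ A    0  ] [ lambda ] = [ b ]

Solving the linear system:
  x*      = (1.4289, -0.8368, 1.7141)
  lambda* = (3.6653)
  f(x*)   = 16.121

x* = (1.4289, -0.8368, 1.7141), lambda* = (3.6653)


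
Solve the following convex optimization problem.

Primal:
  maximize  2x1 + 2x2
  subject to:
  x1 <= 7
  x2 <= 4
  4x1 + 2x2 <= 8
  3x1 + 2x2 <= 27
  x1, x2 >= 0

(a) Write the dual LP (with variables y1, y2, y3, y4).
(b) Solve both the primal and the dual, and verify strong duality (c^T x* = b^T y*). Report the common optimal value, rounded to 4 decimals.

The standard primal-dual pair for 'max c^T x s.t. A x <= b, x >= 0' is:
  Dual:  min b^T y  s.t.  A^T y >= c,  y >= 0.

So the dual LP is:
  minimize  7y1 + 4y2 + 8y3 + 27y4
  subject to:
    y1 + 4y3 + 3y4 >= 2
    y2 + 2y3 + 2y4 >= 2
    y1, y2, y3, y4 >= 0

Solving the primal: x* = (0, 4).
  primal value c^T x* = 8.
Solving the dual: y* = (0, 1, 0.5, 0).
  dual value b^T y* = 8.
Strong duality: c^T x* = b^T y*. Confirmed.

8


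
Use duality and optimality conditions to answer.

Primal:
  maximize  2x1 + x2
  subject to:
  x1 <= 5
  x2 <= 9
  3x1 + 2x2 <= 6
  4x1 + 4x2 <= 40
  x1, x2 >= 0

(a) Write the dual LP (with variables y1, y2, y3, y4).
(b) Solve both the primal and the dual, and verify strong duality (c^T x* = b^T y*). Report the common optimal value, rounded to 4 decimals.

The standard primal-dual pair for 'max c^T x s.t. A x <= b, x >= 0' is:
  Dual:  min b^T y  s.t.  A^T y >= c,  y >= 0.

So the dual LP is:
  minimize  5y1 + 9y2 + 6y3 + 40y4
  subject to:
    y1 + 3y3 + 4y4 >= 2
    y2 + 2y3 + 4y4 >= 1
    y1, y2, y3, y4 >= 0

Solving the primal: x* = (2, 0).
  primal value c^T x* = 4.
Solving the dual: y* = (0, 0, 0.6667, 0).
  dual value b^T y* = 4.
Strong duality: c^T x* = b^T y*. Confirmed.

4


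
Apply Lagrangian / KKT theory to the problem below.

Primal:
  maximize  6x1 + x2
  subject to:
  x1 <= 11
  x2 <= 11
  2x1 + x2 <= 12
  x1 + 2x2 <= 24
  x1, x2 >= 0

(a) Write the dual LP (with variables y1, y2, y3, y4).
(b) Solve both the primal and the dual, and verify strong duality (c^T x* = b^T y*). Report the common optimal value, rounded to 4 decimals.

The standard primal-dual pair for 'max c^T x s.t. A x <= b, x >= 0' is:
  Dual:  min b^T y  s.t.  A^T y >= c,  y >= 0.

So the dual LP is:
  minimize  11y1 + 11y2 + 12y3 + 24y4
  subject to:
    y1 + 2y3 + y4 >= 6
    y2 + y3 + 2y4 >= 1
    y1, y2, y3, y4 >= 0

Solving the primal: x* = (6, 0).
  primal value c^T x* = 36.
Solving the dual: y* = (0, 0, 3, 0).
  dual value b^T y* = 36.
Strong duality: c^T x* = b^T y*. Confirmed.

36


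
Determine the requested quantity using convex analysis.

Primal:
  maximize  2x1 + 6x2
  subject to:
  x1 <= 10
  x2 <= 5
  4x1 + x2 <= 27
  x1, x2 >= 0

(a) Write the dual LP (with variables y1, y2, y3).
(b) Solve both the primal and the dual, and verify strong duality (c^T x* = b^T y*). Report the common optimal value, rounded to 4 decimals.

The standard primal-dual pair for 'max c^T x s.t. A x <= b, x >= 0' is:
  Dual:  min b^T y  s.t.  A^T y >= c,  y >= 0.

So the dual LP is:
  minimize  10y1 + 5y2 + 27y3
  subject to:
    y1 + 4y3 >= 2
    y2 + y3 >= 6
    y1, y2, y3 >= 0

Solving the primal: x* = (5.5, 5).
  primal value c^T x* = 41.
Solving the dual: y* = (0, 5.5, 0.5).
  dual value b^T y* = 41.
Strong duality: c^T x* = b^T y*. Confirmed.

41


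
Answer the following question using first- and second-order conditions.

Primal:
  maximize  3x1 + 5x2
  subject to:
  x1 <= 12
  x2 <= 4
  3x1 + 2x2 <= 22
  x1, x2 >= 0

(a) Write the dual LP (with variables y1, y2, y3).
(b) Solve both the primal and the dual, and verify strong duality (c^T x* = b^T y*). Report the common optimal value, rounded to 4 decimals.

The standard primal-dual pair for 'max c^T x s.t. A x <= b, x >= 0' is:
  Dual:  min b^T y  s.t.  A^T y >= c,  y >= 0.

So the dual LP is:
  minimize  12y1 + 4y2 + 22y3
  subject to:
    y1 + 3y3 >= 3
    y2 + 2y3 >= 5
    y1, y2, y3 >= 0

Solving the primal: x* = (4.6667, 4).
  primal value c^T x* = 34.
Solving the dual: y* = (0, 3, 1).
  dual value b^T y* = 34.
Strong duality: c^T x* = b^T y*. Confirmed.

34


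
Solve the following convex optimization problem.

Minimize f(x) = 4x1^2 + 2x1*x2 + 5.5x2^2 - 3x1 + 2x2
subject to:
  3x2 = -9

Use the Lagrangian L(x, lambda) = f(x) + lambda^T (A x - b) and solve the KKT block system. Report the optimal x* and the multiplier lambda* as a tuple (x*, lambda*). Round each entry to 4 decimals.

Form the Lagrangian:
  L(x, lambda) = (1/2) x^T Q x + c^T x + lambda^T (A x - b)
Stationarity (grad_x L = 0): Q x + c + A^T lambda = 0.
Primal feasibility: A x = b.

This gives the KKT block system:
  [ Q   A^T ] [ x     ]   [-c ]
  [ A    0  ] [ lambda ] = [ b ]

Solving the linear system:
  x*      = (1.125, -3)
  lambda* = (9.5833)
  f(x*)   = 38.4375

x* = (1.125, -3), lambda* = (9.5833)


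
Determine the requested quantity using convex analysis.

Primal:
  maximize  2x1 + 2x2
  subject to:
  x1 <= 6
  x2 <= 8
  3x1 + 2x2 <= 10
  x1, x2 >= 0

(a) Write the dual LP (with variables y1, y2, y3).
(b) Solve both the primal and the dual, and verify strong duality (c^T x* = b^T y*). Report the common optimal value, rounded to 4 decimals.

The standard primal-dual pair for 'max c^T x s.t. A x <= b, x >= 0' is:
  Dual:  min b^T y  s.t.  A^T y >= c,  y >= 0.

So the dual LP is:
  minimize  6y1 + 8y2 + 10y3
  subject to:
    y1 + 3y3 >= 2
    y2 + 2y3 >= 2
    y1, y2, y3 >= 0

Solving the primal: x* = (0, 5).
  primal value c^T x* = 10.
Solving the dual: y* = (0, 0, 1).
  dual value b^T y* = 10.
Strong duality: c^T x* = b^T y*. Confirmed.

10


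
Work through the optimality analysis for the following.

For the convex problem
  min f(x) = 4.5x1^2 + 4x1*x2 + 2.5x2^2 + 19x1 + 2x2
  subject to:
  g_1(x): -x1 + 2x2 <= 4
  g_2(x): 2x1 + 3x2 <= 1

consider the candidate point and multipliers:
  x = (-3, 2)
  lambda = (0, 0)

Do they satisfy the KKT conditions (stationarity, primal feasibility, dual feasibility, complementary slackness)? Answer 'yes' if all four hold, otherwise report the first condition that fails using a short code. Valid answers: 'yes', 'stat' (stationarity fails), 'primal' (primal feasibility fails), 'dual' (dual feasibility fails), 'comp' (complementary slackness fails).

Gradient of f: grad f(x) = Q x + c = (0, 0)
Constraint values g_i(x) = a_i^T x - b_i:
  g_1((-3, 2)) = 3
  g_2((-3, 2)) = -1
Stationarity residual: grad f(x) + sum_i lambda_i a_i = (0, 0)
  -> stationarity OK
Primal feasibility (all g_i <= 0): FAILS
Dual feasibility (all lambda_i >= 0): OK
Complementary slackness (lambda_i * g_i(x) = 0 for all i): OK

Verdict: the first failing condition is primal_feasibility -> primal.

primal


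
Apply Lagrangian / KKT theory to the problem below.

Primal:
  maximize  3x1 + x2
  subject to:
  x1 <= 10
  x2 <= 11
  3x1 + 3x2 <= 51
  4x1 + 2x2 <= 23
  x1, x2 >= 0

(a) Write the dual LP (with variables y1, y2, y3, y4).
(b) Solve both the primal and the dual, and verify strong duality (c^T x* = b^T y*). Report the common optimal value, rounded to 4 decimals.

The standard primal-dual pair for 'max c^T x s.t. A x <= b, x >= 0' is:
  Dual:  min b^T y  s.t.  A^T y >= c,  y >= 0.

So the dual LP is:
  minimize  10y1 + 11y2 + 51y3 + 23y4
  subject to:
    y1 + 3y3 + 4y4 >= 3
    y2 + 3y3 + 2y4 >= 1
    y1, y2, y3, y4 >= 0

Solving the primal: x* = (5.75, 0).
  primal value c^T x* = 17.25.
Solving the dual: y* = (0, 0, 0, 0.75).
  dual value b^T y* = 17.25.
Strong duality: c^T x* = b^T y*. Confirmed.

17.25


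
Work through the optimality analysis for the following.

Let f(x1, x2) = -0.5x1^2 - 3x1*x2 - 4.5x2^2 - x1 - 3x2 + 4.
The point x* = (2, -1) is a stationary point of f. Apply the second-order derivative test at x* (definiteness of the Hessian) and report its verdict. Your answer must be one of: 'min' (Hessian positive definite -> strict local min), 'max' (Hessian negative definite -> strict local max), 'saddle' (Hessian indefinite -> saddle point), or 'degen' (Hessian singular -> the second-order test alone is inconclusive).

Compute the Hessian H = grad^2 f:
  H = [[-1, -3], [-3, -9]]
Verify stationarity: grad f(x*) = H x* + g = (0, 0).
Eigenvalues of H: -10, 0.
H has a zero eigenvalue (singular; negative semidefinite but not definite), so H is neither positive definite, negative definite, nor indefinite. The second-order test alone is inconclusive -> degen.
(Indeed, f is constant along the null direction of H through x*, so x* is not a strict local extremum.)

degen


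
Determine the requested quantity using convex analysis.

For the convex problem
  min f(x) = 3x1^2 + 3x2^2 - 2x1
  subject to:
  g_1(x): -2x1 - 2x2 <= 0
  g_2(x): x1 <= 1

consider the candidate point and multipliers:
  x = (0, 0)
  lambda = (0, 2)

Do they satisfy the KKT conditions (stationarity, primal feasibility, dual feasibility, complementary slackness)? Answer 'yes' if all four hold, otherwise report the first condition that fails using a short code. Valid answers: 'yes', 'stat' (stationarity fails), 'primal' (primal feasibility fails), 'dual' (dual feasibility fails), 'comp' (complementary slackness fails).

Gradient of f: grad f(x) = Q x + c = (-2, 0)
Constraint values g_i(x) = a_i^T x - b_i:
  g_1((0, 0)) = 0
  g_2((0, 0)) = -1
Stationarity residual: grad f(x) + sum_i lambda_i a_i = (0, 0)
  -> stationarity OK
Primal feasibility (all g_i <= 0): OK
Dual feasibility (all lambda_i >= 0): OK
Complementary slackness (lambda_i * g_i(x) = 0 for all i): FAILS

Verdict: the first failing condition is complementary_slackness -> comp.

comp


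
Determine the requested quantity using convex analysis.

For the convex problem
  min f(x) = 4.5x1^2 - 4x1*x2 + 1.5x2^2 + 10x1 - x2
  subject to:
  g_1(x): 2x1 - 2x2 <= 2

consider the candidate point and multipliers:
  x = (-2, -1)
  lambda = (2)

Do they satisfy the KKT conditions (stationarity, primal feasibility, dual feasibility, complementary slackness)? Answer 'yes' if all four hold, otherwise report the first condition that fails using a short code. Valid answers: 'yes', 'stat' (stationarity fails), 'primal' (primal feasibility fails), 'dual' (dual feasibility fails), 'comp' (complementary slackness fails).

Gradient of f: grad f(x) = Q x + c = (-4, 4)
Constraint values g_i(x) = a_i^T x - b_i:
  g_1((-2, -1)) = -4
Stationarity residual: grad f(x) + sum_i lambda_i a_i = (0, 0)
  -> stationarity OK
Primal feasibility (all g_i <= 0): OK
Dual feasibility (all lambda_i >= 0): OK
Complementary slackness (lambda_i * g_i(x) = 0 for all i): FAILS

Verdict: the first failing condition is complementary_slackness -> comp.

comp


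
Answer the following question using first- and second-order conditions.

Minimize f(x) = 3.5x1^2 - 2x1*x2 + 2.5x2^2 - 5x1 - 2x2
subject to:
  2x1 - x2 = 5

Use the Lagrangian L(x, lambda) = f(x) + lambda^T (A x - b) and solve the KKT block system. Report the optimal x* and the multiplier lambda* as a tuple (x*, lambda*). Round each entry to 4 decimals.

Form the Lagrangian:
  L(x, lambda) = (1/2) x^T Q x + c^T x + lambda^T (A x - b)
Stationarity (grad_x L = 0): Q x + c + A^T lambda = 0.
Primal feasibility: A x = b.

This gives the KKT block system:
  [ Q   A^T ] [ x     ]   [-c ]
  [ A    0  ] [ lambda ] = [ b ]

Solving the linear system:
  x*      = (2.5789, 0.1579)
  lambda* = (-6.3684)
  f(x*)   = 9.3158

x* = (2.5789, 0.1579), lambda* = (-6.3684)


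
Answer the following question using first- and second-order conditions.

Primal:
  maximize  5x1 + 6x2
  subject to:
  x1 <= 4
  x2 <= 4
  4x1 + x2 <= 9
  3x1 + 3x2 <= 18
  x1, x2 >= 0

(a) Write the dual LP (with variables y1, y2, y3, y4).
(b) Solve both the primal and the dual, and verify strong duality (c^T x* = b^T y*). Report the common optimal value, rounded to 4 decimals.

The standard primal-dual pair for 'max c^T x s.t. A x <= b, x >= 0' is:
  Dual:  min b^T y  s.t.  A^T y >= c,  y >= 0.

So the dual LP is:
  minimize  4y1 + 4y2 + 9y3 + 18y4
  subject to:
    y1 + 4y3 + 3y4 >= 5
    y2 + y3 + 3y4 >= 6
    y1, y2, y3, y4 >= 0

Solving the primal: x* = (1.25, 4).
  primal value c^T x* = 30.25.
Solving the dual: y* = (0, 4.75, 1.25, 0).
  dual value b^T y* = 30.25.
Strong duality: c^T x* = b^T y*. Confirmed.

30.25


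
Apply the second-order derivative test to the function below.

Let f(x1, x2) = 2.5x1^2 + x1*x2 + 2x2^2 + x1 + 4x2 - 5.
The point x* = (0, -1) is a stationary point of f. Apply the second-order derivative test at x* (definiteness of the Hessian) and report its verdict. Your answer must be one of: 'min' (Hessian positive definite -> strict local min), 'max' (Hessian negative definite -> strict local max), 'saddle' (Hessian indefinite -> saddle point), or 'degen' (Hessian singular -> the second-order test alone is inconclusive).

Compute the Hessian H = grad^2 f:
  H = [[5, 1], [1, 4]]
Verify stationarity: grad f(x*) = H x* + g = (0, 0).
Eigenvalues of H: 3.382, 5.618.
Both eigenvalues > 0, so H is positive definite -> x* is a strict local min.

min


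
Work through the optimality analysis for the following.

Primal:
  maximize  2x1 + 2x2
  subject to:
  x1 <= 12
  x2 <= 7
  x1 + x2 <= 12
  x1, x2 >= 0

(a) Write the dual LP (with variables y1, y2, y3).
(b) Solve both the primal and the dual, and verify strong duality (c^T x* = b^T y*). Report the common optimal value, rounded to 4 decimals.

The standard primal-dual pair for 'max c^T x s.t. A x <= b, x >= 0' is:
  Dual:  min b^T y  s.t.  A^T y >= c,  y >= 0.

So the dual LP is:
  minimize  12y1 + 7y2 + 12y3
  subject to:
    y1 + y3 >= 2
    y2 + y3 >= 2
    y1, y2, y3 >= 0

Solving the primal: x* = (5, 7).
  primal value c^T x* = 24.
Solving the dual: y* = (0, 0, 2).
  dual value b^T y* = 24.
Strong duality: c^T x* = b^T y*. Confirmed.

24


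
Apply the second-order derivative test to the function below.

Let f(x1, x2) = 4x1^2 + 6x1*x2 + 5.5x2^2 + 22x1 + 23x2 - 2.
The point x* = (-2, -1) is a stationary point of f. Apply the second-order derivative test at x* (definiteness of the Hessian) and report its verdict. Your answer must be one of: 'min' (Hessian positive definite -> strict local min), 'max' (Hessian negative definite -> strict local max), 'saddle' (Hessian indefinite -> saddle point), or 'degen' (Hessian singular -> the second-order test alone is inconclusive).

Compute the Hessian H = grad^2 f:
  H = [[8, 6], [6, 11]]
Verify stationarity: grad f(x*) = H x* + g = (0, 0).
Eigenvalues of H: 3.3153, 15.6847.
Both eigenvalues > 0, so H is positive definite -> x* is a strict local min.

min


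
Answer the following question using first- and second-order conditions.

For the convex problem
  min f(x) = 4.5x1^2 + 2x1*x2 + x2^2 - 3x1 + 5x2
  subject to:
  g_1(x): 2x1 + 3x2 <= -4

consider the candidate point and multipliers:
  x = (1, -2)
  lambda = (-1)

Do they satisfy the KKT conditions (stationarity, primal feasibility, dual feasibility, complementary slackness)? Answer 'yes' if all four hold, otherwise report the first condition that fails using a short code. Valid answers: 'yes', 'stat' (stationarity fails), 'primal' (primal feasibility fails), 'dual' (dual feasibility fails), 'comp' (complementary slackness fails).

Gradient of f: grad f(x) = Q x + c = (2, 3)
Constraint values g_i(x) = a_i^T x - b_i:
  g_1((1, -2)) = 0
Stationarity residual: grad f(x) + sum_i lambda_i a_i = (0, 0)
  -> stationarity OK
Primal feasibility (all g_i <= 0): OK
Dual feasibility (all lambda_i >= 0): FAILS
Complementary slackness (lambda_i * g_i(x) = 0 for all i): OK

Verdict: the first failing condition is dual_feasibility -> dual.

dual


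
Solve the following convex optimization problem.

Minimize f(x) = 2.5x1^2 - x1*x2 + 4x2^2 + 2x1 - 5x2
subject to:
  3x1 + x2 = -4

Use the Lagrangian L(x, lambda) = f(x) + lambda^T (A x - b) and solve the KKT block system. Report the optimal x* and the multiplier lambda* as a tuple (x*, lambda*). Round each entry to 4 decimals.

Form the Lagrangian:
  L(x, lambda) = (1/2) x^T Q x + c^T x + lambda^T (A x - b)
Stationarity (grad_x L = 0): Q x + c + A^T lambda = 0.
Primal feasibility: A x = b.

This gives the KKT block system:
  [ Q   A^T ] [ x     ]   [-c ]
  [ A    0  ] [ lambda ] = [ b ]

Solving the linear system:
  x*      = (-1.4096, 0.2289)
  lambda* = (1.759)
  f(x*)   = 1.5361

x* = (-1.4096, 0.2289), lambda* = (1.759)


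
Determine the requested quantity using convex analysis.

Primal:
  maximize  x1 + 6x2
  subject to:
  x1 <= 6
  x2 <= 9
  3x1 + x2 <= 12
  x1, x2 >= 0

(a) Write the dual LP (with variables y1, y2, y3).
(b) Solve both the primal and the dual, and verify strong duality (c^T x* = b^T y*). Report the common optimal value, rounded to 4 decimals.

The standard primal-dual pair for 'max c^T x s.t. A x <= b, x >= 0' is:
  Dual:  min b^T y  s.t.  A^T y >= c,  y >= 0.

So the dual LP is:
  minimize  6y1 + 9y2 + 12y3
  subject to:
    y1 + 3y3 >= 1
    y2 + y3 >= 6
    y1, y2, y3 >= 0

Solving the primal: x* = (1, 9).
  primal value c^T x* = 55.
Solving the dual: y* = (0, 5.6667, 0.3333).
  dual value b^T y* = 55.
Strong duality: c^T x* = b^T y*. Confirmed.

55


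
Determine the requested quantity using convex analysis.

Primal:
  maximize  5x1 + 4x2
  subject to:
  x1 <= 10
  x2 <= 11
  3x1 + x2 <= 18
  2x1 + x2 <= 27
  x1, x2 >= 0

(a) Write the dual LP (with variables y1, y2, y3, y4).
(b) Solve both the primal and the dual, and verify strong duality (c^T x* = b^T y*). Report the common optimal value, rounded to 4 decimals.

The standard primal-dual pair for 'max c^T x s.t. A x <= b, x >= 0' is:
  Dual:  min b^T y  s.t.  A^T y >= c,  y >= 0.

So the dual LP is:
  minimize  10y1 + 11y2 + 18y3 + 27y4
  subject to:
    y1 + 3y3 + 2y4 >= 5
    y2 + y3 + y4 >= 4
    y1, y2, y3, y4 >= 0

Solving the primal: x* = (2.3333, 11).
  primal value c^T x* = 55.6667.
Solving the dual: y* = (0, 2.3333, 1.6667, 0).
  dual value b^T y* = 55.6667.
Strong duality: c^T x* = b^T y*. Confirmed.

55.6667


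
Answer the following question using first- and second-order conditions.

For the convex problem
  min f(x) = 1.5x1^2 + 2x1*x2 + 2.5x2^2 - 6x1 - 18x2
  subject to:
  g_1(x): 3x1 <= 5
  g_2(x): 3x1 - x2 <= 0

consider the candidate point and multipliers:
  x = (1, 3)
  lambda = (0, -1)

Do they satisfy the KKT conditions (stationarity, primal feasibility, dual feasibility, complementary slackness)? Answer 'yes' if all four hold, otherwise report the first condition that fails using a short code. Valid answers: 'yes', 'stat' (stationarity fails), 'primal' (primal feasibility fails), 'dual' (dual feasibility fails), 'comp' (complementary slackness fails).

Gradient of f: grad f(x) = Q x + c = (3, -1)
Constraint values g_i(x) = a_i^T x - b_i:
  g_1((1, 3)) = -2
  g_2((1, 3)) = 0
Stationarity residual: grad f(x) + sum_i lambda_i a_i = (0, 0)
  -> stationarity OK
Primal feasibility (all g_i <= 0): OK
Dual feasibility (all lambda_i >= 0): FAILS
Complementary slackness (lambda_i * g_i(x) = 0 for all i): OK

Verdict: the first failing condition is dual_feasibility -> dual.

dual


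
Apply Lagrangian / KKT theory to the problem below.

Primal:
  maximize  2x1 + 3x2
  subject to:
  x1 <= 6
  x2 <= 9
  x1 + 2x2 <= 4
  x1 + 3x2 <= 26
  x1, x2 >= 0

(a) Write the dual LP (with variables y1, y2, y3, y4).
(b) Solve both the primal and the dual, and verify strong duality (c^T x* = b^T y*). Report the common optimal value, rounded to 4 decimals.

The standard primal-dual pair for 'max c^T x s.t. A x <= b, x >= 0' is:
  Dual:  min b^T y  s.t.  A^T y >= c,  y >= 0.

So the dual LP is:
  minimize  6y1 + 9y2 + 4y3 + 26y4
  subject to:
    y1 + y3 + y4 >= 2
    y2 + 2y3 + 3y4 >= 3
    y1, y2, y3, y4 >= 0

Solving the primal: x* = (4, 0).
  primal value c^T x* = 8.
Solving the dual: y* = (0, 0, 2, 0).
  dual value b^T y* = 8.
Strong duality: c^T x* = b^T y*. Confirmed.

8


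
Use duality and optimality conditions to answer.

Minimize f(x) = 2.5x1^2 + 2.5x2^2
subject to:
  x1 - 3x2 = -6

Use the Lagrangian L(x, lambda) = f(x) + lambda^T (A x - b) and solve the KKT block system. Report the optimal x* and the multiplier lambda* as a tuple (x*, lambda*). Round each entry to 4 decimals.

Form the Lagrangian:
  L(x, lambda) = (1/2) x^T Q x + c^T x + lambda^T (A x - b)
Stationarity (grad_x L = 0): Q x + c + A^T lambda = 0.
Primal feasibility: A x = b.

This gives the KKT block system:
  [ Q   A^T ] [ x     ]   [-c ]
  [ A    0  ] [ lambda ] = [ b ]

Solving the linear system:
  x*      = (-0.6, 1.8)
  lambda* = (3)
  f(x*)   = 9

x* = (-0.6, 1.8), lambda* = (3)


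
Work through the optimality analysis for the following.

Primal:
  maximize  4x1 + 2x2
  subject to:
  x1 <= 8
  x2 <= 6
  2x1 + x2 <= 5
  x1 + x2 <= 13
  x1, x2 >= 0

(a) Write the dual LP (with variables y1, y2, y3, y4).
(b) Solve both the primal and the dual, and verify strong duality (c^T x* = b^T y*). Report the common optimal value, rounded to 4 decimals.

The standard primal-dual pair for 'max c^T x s.t. A x <= b, x >= 0' is:
  Dual:  min b^T y  s.t.  A^T y >= c,  y >= 0.

So the dual LP is:
  minimize  8y1 + 6y2 + 5y3 + 13y4
  subject to:
    y1 + 2y3 + y4 >= 4
    y2 + y3 + y4 >= 2
    y1, y2, y3, y4 >= 0

Solving the primal: x* = (2.5, 0).
  primal value c^T x* = 10.
Solving the dual: y* = (0, 0, 2, 0).
  dual value b^T y* = 10.
Strong duality: c^T x* = b^T y*. Confirmed.

10


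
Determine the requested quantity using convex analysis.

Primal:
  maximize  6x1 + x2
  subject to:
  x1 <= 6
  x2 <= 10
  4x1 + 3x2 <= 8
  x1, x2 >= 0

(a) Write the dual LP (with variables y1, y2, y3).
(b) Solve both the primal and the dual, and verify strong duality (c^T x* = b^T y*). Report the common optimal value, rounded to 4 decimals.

The standard primal-dual pair for 'max c^T x s.t. A x <= b, x >= 0' is:
  Dual:  min b^T y  s.t.  A^T y >= c,  y >= 0.

So the dual LP is:
  minimize  6y1 + 10y2 + 8y3
  subject to:
    y1 + 4y3 >= 6
    y2 + 3y3 >= 1
    y1, y2, y3 >= 0

Solving the primal: x* = (2, 0).
  primal value c^T x* = 12.
Solving the dual: y* = (0, 0, 1.5).
  dual value b^T y* = 12.
Strong duality: c^T x* = b^T y*. Confirmed.

12


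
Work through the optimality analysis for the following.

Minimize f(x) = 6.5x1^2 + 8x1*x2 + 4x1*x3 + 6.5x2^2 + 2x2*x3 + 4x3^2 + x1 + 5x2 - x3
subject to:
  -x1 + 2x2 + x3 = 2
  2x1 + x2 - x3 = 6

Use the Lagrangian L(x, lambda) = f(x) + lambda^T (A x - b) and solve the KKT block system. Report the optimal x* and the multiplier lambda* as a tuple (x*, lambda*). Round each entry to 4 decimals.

Form the Lagrangian:
  L(x, lambda) = (1/2) x^T Q x + c^T x + lambda^T (A x - b)
Stationarity (grad_x L = 0): Q x + c + A^T lambda = 0.
Primal feasibility: A x = b.

This gives the KKT block system:
  [ Q   A^T ] [ x     ]   [-c ]
  [ A    0  ] [ lambda ] = [ b ]

Solving the linear system:
  x*      = (0.9241, 2.3586, -1.7932)
  lambda* = (-10.8455, -17.7775)
  f(x*)   = 71.4332

x* = (0.9241, 2.3586, -1.7932), lambda* = (-10.8455, -17.7775)


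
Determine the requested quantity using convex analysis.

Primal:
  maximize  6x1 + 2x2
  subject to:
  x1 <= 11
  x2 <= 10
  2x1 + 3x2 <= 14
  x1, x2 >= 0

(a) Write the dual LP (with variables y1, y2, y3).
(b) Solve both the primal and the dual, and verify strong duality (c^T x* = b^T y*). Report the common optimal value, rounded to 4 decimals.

The standard primal-dual pair for 'max c^T x s.t. A x <= b, x >= 0' is:
  Dual:  min b^T y  s.t.  A^T y >= c,  y >= 0.

So the dual LP is:
  minimize  11y1 + 10y2 + 14y3
  subject to:
    y1 + 2y3 >= 6
    y2 + 3y3 >= 2
    y1, y2, y3 >= 0

Solving the primal: x* = (7, 0).
  primal value c^T x* = 42.
Solving the dual: y* = (0, 0, 3).
  dual value b^T y* = 42.
Strong duality: c^T x* = b^T y*. Confirmed.

42


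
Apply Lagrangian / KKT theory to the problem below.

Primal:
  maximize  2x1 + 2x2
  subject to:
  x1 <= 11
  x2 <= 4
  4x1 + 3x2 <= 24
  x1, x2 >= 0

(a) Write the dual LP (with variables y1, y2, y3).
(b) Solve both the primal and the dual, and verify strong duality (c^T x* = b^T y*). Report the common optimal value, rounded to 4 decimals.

The standard primal-dual pair for 'max c^T x s.t. A x <= b, x >= 0' is:
  Dual:  min b^T y  s.t.  A^T y >= c,  y >= 0.

So the dual LP is:
  minimize  11y1 + 4y2 + 24y3
  subject to:
    y1 + 4y3 >= 2
    y2 + 3y3 >= 2
    y1, y2, y3 >= 0

Solving the primal: x* = (3, 4).
  primal value c^T x* = 14.
Solving the dual: y* = (0, 0.5, 0.5).
  dual value b^T y* = 14.
Strong duality: c^T x* = b^T y*. Confirmed.

14


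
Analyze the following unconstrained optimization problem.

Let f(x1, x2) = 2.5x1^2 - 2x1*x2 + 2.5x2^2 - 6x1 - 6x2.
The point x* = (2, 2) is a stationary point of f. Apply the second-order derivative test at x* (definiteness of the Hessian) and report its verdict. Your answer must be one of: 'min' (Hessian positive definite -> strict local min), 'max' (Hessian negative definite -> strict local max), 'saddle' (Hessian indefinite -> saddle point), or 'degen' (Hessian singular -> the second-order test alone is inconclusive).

Compute the Hessian H = grad^2 f:
  H = [[5, -2], [-2, 5]]
Verify stationarity: grad f(x*) = H x* + g = (0, 0).
Eigenvalues of H: 3, 7.
Both eigenvalues > 0, so H is positive definite -> x* is a strict local min.

min


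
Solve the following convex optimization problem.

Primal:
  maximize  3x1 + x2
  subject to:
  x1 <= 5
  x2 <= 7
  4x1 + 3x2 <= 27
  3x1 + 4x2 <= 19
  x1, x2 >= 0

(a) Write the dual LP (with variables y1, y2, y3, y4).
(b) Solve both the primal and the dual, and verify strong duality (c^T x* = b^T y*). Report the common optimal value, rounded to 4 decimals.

The standard primal-dual pair for 'max c^T x s.t. A x <= b, x >= 0' is:
  Dual:  min b^T y  s.t.  A^T y >= c,  y >= 0.

So the dual LP is:
  minimize  5y1 + 7y2 + 27y3 + 19y4
  subject to:
    y1 + 4y3 + 3y4 >= 3
    y2 + 3y3 + 4y4 >= 1
    y1, y2, y3, y4 >= 0

Solving the primal: x* = (5, 1).
  primal value c^T x* = 16.
Solving the dual: y* = (2.25, 0, 0, 0.25).
  dual value b^T y* = 16.
Strong duality: c^T x* = b^T y*. Confirmed.

16


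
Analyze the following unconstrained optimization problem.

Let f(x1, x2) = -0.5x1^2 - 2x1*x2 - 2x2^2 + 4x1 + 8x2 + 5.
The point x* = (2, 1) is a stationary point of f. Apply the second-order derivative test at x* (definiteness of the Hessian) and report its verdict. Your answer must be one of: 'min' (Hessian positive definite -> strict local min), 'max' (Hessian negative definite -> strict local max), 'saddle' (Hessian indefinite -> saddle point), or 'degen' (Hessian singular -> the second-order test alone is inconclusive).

Compute the Hessian H = grad^2 f:
  H = [[-1, -2], [-2, -4]]
Verify stationarity: grad f(x*) = H x* + g = (0, 0).
Eigenvalues of H: -5, 0.
H has a zero eigenvalue (singular; negative semidefinite but not definite), so H is neither positive definite, negative definite, nor indefinite. The second-order test alone is inconclusive -> degen.
(Indeed, f is constant along the null direction of H through x*, so x* is not a strict local extremum.)

degen


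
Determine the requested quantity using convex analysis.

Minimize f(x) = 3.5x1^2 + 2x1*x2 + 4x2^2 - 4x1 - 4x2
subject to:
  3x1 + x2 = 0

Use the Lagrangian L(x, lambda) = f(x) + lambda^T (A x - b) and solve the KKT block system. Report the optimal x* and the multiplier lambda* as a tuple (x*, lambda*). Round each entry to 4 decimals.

Form the Lagrangian:
  L(x, lambda) = (1/2) x^T Q x + c^T x + lambda^T (A x - b)
Stationarity (grad_x L = 0): Q x + c + A^T lambda = 0.
Primal feasibility: A x = b.

This gives the KKT block system:
  [ Q   A^T ] [ x     ]   [-c ]
  [ A    0  ] [ lambda ] = [ b ]

Solving the linear system:
  x*      = (-0.1194, 0.3582)
  lambda* = (1.3731)
  f(x*)   = -0.4776

x* = (-0.1194, 0.3582), lambda* = (1.3731)


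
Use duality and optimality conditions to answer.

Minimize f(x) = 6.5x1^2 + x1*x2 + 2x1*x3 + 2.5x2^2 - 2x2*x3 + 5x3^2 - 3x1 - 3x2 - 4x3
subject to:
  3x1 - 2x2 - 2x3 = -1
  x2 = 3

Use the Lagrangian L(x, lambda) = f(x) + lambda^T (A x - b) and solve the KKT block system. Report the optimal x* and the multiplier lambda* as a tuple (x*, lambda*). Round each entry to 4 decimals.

Form the Lagrangian:
  L(x, lambda) = (1/2) x^T Q x + c^T x + lambda^T (A x - b)
Stationarity (grad_x L = 0): Q x + c + A^T lambda = 0.
Primal feasibility: A x = b.

This gives the KKT block system:
  [ Q   A^T ] [ x     ]   [-c ]
  [ A    0  ] [ lambda ] = [ b ]

Solving the linear system:
  x*      = (1.3855, 3, -0.4217)
  lambda* = (-5.7229, -25.6747)
  f(x*)   = 29.9157

x* = (1.3855, 3, -0.4217), lambda* = (-5.7229, -25.6747)


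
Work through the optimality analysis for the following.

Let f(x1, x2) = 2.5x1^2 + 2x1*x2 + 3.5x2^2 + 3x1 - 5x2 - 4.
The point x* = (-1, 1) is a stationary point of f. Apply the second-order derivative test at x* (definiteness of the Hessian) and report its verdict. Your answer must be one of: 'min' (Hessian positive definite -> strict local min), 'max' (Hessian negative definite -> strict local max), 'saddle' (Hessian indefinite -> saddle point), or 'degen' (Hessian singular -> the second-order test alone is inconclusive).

Compute the Hessian H = grad^2 f:
  H = [[5, 2], [2, 7]]
Verify stationarity: grad f(x*) = H x* + g = (0, 0).
Eigenvalues of H: 3.7639, 8.2361.
Both eigenvalues > 0, so H is positive definite -> x* is a strict local min.

min


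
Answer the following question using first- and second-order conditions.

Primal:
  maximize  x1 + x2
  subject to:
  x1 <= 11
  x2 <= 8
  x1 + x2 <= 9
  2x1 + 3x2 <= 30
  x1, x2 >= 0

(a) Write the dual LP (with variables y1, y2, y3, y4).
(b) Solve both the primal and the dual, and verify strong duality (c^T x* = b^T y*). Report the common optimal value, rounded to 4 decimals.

The standard primal-dual pair for 'max c^T x s.t. A x <= b, x >= 0' is:
  Dual:  min b^T y  s.t.  A^T y >= c,  y >= 0.

So the dual LP is:
  minimize  11y1 + 8y2 + 9y3 + 30y4
  subject to:
    y1 + y3 + 2y4 >= 1
    y2 + y3 + 3y4 >= 1
    y1, y2, y3, y4 >= 0

Solving the primal: x* = (9, 0).
  primal value c^T x* = 9.
Solving the dual: y* = (0, 0, 1, 0).
  dual value b^T y* = 9.
Strong duality: c^T x* = b^T y*. Confirmed.

9


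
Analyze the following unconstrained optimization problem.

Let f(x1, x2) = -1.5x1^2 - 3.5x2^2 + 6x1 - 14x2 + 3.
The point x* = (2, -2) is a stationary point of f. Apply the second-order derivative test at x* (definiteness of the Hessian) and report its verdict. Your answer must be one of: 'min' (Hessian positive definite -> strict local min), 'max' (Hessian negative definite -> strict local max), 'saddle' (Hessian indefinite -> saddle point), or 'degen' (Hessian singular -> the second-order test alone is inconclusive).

Compute the Hessian H = grad^2 f:
  H = [[-3, 0], [0, -7]]
Verify stationarity: grad f(x*) = H x* + g = (0, 0).
Eigenvalues of H: -7, -3.
Both eigenvalues < 0, so H is negative definite -> x* is a strict local max.

max
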